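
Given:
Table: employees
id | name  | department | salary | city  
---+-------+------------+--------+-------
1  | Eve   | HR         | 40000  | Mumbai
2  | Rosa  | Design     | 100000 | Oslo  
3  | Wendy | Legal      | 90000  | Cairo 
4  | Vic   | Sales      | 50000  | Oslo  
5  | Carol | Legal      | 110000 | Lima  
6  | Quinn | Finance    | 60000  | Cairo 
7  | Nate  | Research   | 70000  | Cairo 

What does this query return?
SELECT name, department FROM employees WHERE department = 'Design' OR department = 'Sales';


Filtering: department = 'Design' OR 'Sales'
Matching: 2 rows

2 rows:
Rosa, Design
Vic, Sales


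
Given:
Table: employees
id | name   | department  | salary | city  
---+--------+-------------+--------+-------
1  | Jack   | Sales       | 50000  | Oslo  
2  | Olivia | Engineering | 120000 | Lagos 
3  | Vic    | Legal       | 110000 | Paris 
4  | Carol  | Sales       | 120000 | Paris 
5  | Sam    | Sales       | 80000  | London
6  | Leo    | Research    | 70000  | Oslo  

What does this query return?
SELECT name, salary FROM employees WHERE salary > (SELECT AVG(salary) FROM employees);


Subquery: AVG(salary) = 91666.67
Filtering: salary > 91666.67
  Olivia (120000) -> MATCH
  Vic (110000) -> MATCH
  Carol (120000) -> MATCH


3 rows:
Olivia, 120000
Vic, 110000
Carol, 120000


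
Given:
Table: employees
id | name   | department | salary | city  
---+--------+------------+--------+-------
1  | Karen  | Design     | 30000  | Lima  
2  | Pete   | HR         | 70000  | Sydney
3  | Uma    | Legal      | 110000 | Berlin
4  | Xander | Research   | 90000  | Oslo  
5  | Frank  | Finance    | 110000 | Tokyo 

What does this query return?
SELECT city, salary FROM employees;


Projecting columns: city, salary

5 rows:
Lima, 30000
Sydney, 70000
Berlin, 110000
Oslo, 90000
Tokyo, 110000


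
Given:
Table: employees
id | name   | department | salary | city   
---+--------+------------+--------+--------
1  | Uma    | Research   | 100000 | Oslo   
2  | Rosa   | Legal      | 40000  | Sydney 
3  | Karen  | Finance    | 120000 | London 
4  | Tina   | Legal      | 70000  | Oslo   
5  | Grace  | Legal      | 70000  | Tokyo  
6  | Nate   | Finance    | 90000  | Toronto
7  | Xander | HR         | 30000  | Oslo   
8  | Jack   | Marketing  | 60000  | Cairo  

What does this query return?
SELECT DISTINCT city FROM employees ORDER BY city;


All 'city' values (row order): Oslo, Sydney, London, Oslo, Tokyo, Toronto, Oslo, Cairo
Removing duplicates leaves 6 unique value(s).

6 values:
Cairo
London
Oslo
Sydney
Tokyo
Toronto


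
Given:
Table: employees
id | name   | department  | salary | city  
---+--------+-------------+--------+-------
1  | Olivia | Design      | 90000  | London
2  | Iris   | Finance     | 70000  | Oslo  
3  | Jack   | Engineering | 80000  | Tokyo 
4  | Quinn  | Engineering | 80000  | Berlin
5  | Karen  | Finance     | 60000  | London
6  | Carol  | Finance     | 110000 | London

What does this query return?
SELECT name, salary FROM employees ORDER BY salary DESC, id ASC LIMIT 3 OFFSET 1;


Sort by salary DESC (id ASC tiebreak), then skip 1 and take 3
Rows 2 through 4

3 rows:
Olivia, 90000
Jack, 80000
Quinn, 80000


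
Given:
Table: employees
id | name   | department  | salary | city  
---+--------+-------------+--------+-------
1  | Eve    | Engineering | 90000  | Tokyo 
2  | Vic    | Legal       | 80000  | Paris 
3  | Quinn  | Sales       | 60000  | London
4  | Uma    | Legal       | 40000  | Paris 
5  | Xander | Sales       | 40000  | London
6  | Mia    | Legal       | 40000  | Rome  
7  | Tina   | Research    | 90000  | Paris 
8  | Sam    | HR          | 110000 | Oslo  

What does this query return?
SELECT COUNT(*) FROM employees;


COUNT(*) counts all rows

8


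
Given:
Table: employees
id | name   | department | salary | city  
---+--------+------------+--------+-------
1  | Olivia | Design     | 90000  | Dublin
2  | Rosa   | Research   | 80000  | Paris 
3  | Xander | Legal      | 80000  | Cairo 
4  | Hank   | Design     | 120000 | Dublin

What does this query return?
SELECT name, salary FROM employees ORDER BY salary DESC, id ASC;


Sorting by salary DESC, then id ASC for ties

4 rows:
Hank, 120000
Olivia, 90000
Rosa, 80000
Xander, 80000


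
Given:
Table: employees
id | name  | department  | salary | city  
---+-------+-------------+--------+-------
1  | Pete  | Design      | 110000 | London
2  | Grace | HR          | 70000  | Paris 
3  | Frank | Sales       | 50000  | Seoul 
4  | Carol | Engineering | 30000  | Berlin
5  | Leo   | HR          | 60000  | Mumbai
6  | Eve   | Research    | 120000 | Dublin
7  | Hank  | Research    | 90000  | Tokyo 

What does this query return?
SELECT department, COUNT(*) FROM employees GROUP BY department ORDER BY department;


Assigning each row to its department group:
  Pete -> Design
  Grace -> HR
  Frank -> Sales
  Carol -> Engineering
  Leo -> HR
  Eve -> Research
  Hank -> Research


5 groups:
Design, 1
Engineering, 1
HR, 2
Research, 2
Sales, 1


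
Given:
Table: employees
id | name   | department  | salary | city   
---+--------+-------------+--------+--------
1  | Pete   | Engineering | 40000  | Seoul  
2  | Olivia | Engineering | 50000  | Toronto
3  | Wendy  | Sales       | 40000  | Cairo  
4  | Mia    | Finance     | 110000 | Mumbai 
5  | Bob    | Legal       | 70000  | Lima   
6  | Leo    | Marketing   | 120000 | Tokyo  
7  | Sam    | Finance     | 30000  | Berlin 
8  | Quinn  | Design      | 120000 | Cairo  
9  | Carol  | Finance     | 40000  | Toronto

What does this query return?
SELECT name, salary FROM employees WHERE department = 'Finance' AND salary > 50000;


Filtering: department = 'Finance' AND salary > 50000
Matching: 1 rows

1 rows:
Mia, 110000


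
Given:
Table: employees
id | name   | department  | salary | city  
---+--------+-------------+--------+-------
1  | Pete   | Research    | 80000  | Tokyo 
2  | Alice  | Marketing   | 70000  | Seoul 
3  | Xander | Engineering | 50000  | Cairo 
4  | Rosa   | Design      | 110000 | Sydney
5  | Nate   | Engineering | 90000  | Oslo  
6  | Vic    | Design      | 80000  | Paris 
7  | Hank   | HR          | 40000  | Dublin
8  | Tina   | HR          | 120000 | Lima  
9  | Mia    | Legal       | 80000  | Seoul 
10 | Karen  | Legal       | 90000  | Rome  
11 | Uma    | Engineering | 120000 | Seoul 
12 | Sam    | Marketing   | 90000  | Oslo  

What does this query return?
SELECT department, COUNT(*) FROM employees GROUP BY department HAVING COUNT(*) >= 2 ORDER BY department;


Groups with count >= 2:
  Design: 2 -> PASS
  Engineering: 3 -> PASS
  HR: 2 -> PASS
  Legal: 2 -> PASS
  Marketing: 2 -> PASS
  Research: 1 -> filtered out


5 groups:
Design, 2
Engineering, 3
HR, 2
Legal, 2
Marketing, 2


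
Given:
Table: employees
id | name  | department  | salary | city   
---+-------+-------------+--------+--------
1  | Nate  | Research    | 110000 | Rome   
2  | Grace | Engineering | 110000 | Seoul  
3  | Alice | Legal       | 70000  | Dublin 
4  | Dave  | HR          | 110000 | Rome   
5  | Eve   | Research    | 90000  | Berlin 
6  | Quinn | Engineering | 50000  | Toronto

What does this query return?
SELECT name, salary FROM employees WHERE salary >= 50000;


Filtering: salary >= 50000
Matching: 6 rows

6 rows:
Nate, 110000
Grace, 110000
Alice, 70000
Dave, 110000
Eve, 90000
Quinn, 50000


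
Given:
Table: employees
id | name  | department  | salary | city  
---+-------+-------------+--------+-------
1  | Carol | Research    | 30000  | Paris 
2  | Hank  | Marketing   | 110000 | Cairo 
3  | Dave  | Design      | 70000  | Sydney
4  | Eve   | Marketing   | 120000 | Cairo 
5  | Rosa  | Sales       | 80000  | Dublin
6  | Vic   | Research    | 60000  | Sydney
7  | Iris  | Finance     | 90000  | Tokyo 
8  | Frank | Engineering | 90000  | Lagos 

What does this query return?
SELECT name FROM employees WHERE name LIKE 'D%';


LIKE 'D%' matches names starting with 'D'
Matching: 1

1 rows:
Dave


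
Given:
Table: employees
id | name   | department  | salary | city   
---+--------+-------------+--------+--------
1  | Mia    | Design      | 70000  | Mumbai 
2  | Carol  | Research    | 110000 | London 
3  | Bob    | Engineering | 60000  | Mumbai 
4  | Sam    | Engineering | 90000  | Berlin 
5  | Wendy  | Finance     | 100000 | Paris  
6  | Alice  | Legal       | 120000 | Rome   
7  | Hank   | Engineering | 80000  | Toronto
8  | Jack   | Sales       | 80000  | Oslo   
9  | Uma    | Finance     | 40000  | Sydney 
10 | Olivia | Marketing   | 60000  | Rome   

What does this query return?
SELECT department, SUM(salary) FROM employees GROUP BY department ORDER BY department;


Summing salary within each department:
  Design: 70000 = 70000
  Engineering: 60000 + 90000 + 80000 = 230000
  Finance: 100000 + 40000 = 140000
  Legal: 120000 = 120000
  Marketing: 60000 = 60000
  Research: 110000 = 110000
  Sales: 80000 = 80000


7 groups:
Design, 70000
Engineering, 230000
Finance, 140000
Legal, 120000
Marketing, 60000
Research, 110000
Sales, 80000


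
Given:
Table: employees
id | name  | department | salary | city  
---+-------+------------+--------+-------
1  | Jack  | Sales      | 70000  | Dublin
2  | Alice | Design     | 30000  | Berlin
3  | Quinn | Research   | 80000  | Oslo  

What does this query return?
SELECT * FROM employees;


SELECT * returns all 3 rows with all columns

3 rows:
1, Jack, Sales, 70000, Dublin
2, Alice, Design, 30000, Berlin
3, Quinn, Research, 80000, Oslo


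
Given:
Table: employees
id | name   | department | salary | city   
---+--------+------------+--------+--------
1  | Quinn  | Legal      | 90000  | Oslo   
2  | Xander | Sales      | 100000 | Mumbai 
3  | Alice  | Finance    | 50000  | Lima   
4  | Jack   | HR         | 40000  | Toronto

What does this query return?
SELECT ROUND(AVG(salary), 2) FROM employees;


SUM(salary) = 280000
COUNT = 4
ROUND(AVG, 2) = ROUND(280000 / 4, 2) = 70000.0

70000.0


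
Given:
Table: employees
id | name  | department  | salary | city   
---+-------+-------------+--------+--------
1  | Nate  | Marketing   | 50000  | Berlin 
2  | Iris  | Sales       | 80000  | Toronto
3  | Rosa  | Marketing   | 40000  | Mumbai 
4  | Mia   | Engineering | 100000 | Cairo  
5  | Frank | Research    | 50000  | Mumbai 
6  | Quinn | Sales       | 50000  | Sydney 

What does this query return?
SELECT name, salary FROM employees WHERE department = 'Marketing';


Filtering: department = 'Marketing'
Matching rows: 2

2 rows:
Nate, 50000
Rosa, 40000


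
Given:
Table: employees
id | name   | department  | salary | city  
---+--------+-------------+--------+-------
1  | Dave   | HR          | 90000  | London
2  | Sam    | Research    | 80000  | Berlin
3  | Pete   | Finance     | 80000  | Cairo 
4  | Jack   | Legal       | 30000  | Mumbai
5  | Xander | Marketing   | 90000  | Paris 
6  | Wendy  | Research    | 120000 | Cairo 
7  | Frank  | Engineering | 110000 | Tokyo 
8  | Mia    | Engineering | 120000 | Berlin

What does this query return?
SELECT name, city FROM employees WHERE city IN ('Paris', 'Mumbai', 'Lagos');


Filtering: city IN ('Paris', 'Mumbai', 'Lagos')
Matching: 2 rows

2 rows:
Jack, Mumbai
Xander, Paris


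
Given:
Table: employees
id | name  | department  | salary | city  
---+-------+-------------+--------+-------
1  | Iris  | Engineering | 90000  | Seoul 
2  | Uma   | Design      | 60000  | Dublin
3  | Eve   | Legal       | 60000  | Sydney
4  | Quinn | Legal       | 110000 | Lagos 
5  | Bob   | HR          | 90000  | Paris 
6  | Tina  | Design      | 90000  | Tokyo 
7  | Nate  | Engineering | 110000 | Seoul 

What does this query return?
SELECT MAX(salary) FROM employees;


Salaries: 90000, 60000, 60000, 110000, 90000, 90000, 110000
MAX = 110000

110000


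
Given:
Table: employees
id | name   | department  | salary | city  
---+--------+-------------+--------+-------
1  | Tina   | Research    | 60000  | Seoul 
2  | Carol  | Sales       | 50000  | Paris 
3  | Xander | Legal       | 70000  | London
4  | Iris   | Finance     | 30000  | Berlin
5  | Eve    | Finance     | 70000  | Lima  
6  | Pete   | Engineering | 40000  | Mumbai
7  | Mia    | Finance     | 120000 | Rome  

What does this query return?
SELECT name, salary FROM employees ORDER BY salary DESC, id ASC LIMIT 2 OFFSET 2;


Sort by salary DESC (id ASC tiebreak), then skip 2 and take 2
Rows 3 through 4

2 rows:
Eve, 70000
Tina, 60000


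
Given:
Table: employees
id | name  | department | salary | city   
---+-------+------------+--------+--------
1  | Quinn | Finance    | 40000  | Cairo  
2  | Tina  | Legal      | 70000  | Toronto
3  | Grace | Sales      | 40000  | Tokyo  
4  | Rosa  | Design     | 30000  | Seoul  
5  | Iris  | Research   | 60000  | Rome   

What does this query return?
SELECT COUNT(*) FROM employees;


COUNT(*) counts all rows

5


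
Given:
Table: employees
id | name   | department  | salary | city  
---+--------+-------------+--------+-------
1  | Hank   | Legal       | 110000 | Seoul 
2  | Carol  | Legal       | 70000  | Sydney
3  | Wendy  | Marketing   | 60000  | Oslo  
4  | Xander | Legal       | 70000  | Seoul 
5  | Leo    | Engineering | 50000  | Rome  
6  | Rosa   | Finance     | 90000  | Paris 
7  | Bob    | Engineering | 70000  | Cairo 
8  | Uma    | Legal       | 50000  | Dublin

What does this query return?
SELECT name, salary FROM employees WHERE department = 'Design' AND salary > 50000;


Filtering: department = 'Design' AND salary > 50000
Matching: 0 rows

Empty result set (0 rows)


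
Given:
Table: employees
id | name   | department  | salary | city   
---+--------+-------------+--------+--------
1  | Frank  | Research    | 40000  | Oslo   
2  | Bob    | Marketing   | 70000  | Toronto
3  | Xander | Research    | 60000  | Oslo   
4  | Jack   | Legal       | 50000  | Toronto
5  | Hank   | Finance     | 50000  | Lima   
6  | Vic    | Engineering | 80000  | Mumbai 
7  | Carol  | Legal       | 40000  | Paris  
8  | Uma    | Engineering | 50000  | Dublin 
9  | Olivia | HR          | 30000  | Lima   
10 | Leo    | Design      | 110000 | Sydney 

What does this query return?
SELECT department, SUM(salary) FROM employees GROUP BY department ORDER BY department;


Summing salary within each department:
  Design: 110000 = 110000
  Engineering: 80000 + 50000 = 130000
  Finance: 50000 = 50000
  HR: 30000 = 30000
  Legal: 50000 + 40000 = 90000
  Marketing: 70000 = 70000
  Research: 40000 + 60000 = 100000


7 groups:
Design, 110000
Engineering, 130000
Finance, 50000
HR, 30000
Legal, 90000
Marketing, 70000
Research, 100000


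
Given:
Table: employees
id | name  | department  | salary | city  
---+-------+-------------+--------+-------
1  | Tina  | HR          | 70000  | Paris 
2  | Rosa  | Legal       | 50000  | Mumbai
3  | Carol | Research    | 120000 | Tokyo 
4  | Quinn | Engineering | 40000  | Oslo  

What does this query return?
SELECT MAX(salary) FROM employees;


Salaries: 70000, 50000, 120000, 40000
MAX = 120000

120000


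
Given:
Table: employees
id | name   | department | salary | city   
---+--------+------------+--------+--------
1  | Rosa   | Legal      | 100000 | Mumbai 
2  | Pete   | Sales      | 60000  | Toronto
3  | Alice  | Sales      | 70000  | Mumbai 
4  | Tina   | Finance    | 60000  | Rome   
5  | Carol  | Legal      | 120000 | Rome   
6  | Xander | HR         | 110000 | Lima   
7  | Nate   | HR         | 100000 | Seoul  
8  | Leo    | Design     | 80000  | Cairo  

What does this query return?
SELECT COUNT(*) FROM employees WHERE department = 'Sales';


Counting rows where department = 'Sales'
  Pete -> MATCH
  Alice -> MATCH


2


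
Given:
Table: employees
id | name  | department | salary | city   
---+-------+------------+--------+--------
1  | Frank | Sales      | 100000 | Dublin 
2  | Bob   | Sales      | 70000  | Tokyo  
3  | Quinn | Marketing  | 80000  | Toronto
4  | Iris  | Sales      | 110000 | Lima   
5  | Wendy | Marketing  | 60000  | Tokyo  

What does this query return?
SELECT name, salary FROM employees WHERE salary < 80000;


Filtering: salary < 80000
Matching: 2 rows

2 rows:
Bob, 70000
Wendy, 60000


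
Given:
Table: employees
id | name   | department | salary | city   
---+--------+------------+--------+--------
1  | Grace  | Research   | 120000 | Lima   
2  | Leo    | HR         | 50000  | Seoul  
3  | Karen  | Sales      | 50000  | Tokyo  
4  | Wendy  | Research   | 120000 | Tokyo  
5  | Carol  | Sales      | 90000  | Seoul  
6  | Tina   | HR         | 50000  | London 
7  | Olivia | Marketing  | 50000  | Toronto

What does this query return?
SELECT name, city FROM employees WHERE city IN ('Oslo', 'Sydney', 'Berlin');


Filtering: city IN ('Oslo', 'Sydney', 'Berlin')
Matching: 0 rows

Empty result set (0 rows)


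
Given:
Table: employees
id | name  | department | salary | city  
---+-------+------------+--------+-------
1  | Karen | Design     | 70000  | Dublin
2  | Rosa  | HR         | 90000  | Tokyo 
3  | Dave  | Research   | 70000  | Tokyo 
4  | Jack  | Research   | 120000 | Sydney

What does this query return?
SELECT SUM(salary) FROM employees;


SUM(salary) = 70000 + 90000 + 70000 + 120000 = 350000

350000


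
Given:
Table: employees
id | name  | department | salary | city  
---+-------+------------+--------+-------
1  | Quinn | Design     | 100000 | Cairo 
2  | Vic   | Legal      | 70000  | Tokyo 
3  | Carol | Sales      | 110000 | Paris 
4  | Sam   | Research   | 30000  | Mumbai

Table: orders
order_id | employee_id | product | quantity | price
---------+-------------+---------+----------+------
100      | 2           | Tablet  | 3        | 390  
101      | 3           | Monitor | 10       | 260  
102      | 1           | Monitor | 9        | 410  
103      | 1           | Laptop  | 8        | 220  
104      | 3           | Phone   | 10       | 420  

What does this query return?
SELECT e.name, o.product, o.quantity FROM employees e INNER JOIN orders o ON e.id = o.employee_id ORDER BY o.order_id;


Joining employees.id = orders.employee_id:
  employee Vic (id=2) -> order Tablet
  employee Carol (id=3) -> order Monitor
  employee Quinn (id=1) -> order Monitor
  employee Quinn (id=1) -> order Laptop
  employee Carol (id=3) -> order Phone


5 rows:
Vic, Tablet, 3
Carol, Monitor, 10
Quinn, Monitor, 9
Quinn, Laptop, 8
Carol, Phone, 10


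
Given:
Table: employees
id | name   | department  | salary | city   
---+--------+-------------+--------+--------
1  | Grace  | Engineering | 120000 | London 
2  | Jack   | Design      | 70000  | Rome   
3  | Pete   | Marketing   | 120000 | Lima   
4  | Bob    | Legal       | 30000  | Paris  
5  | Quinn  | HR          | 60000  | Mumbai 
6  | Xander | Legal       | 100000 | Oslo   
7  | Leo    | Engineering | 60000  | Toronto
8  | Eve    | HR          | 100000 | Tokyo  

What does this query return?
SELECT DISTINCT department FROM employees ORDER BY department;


All 'department' values (row order): Engineering, Design, Marketing, Legal, HR, Legal, Engineering, HR
Removing duplicates leaves 5 unique value(s).

5 values:
Design
Engineering
HR
Legal
Marketing


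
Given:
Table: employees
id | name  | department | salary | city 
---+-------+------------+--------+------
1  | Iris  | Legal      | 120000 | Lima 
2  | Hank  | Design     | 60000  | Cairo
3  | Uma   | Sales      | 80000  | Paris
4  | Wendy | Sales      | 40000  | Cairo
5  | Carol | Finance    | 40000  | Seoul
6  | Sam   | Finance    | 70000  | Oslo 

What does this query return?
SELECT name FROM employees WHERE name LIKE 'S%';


LIKE 'S%' matches names starting with 'S'
Matching: 1

1 rows:
Sam


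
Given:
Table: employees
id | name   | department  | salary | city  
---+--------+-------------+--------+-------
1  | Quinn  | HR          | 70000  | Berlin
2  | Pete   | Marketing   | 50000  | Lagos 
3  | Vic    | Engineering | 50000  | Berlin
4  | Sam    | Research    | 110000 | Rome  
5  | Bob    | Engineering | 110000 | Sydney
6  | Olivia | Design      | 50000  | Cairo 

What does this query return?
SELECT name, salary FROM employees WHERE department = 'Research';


Filtering: department = 'Research'
Matching rows: 1

1 rows:
Sam, 110000


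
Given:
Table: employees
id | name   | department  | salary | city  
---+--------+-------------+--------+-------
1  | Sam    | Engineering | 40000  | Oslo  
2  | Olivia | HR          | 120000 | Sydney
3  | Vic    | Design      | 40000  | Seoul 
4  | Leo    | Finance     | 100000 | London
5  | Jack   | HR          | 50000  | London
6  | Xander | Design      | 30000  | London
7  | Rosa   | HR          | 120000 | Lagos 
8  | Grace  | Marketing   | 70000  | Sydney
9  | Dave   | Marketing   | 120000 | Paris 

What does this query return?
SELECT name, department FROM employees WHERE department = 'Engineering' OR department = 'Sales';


Filtering: department = 'Engineering' OR 'Sales'
Matching: 1 rows

1 rows:
Sam, Engineering


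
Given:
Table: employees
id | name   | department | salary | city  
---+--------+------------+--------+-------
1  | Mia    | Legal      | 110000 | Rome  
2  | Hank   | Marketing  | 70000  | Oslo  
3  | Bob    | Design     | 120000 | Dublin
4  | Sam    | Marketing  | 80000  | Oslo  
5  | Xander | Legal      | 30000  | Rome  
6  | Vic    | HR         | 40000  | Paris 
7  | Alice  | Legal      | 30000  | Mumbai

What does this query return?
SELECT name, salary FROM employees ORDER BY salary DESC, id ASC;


Sorting by salary DESC, then id ASC for ties

7 rows:
Bob, 120000
Mia, 110000
Sam, 80000
Hank, 70000
Vic, 40000
Xander, 30000
Alice, 30000


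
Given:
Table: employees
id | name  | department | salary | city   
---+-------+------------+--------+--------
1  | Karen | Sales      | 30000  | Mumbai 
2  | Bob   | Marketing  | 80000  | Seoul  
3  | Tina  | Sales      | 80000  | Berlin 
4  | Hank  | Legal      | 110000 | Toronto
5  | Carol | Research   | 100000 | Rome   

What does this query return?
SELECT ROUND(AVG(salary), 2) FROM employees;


SUM(salary) = 400000
COUNT = 5
ROUND(AVG, 2) = ROUND(400000 / 5, 2) = 80000.0

80000.0


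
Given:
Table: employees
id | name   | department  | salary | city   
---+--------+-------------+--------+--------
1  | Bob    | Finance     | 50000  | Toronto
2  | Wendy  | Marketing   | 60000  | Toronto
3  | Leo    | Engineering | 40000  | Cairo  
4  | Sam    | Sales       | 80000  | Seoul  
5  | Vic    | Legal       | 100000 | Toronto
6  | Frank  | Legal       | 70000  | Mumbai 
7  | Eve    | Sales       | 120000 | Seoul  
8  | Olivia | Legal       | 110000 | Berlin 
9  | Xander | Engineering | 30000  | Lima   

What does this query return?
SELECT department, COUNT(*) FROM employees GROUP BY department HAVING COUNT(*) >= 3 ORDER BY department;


Groups with count >= 3:
  Legal: 3 -> PASS
  Engineering: 2 -> filtered out
  Finance: 1 -> filtered out
  Marketing: 1 -> filtered out
  Sales: 2 -> filtered out


1 groups:
Legal, 3


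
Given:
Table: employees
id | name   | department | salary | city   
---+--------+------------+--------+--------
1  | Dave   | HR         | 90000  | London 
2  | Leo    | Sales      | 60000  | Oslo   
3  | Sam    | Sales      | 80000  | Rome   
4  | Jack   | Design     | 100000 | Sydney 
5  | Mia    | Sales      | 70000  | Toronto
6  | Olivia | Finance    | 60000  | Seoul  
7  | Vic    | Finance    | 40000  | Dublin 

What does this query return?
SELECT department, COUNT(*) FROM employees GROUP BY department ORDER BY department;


Assigning each row to its department group:
  Dave -> HR
  Leo -> Sales
  Sam -> Sales
  Jack -> Design
  Mia -> Sales
  Olivia -> Finance
  Vic -> Finance


4 groups:
Design, 1
Finance, 2
HR, 1
Sales, 3


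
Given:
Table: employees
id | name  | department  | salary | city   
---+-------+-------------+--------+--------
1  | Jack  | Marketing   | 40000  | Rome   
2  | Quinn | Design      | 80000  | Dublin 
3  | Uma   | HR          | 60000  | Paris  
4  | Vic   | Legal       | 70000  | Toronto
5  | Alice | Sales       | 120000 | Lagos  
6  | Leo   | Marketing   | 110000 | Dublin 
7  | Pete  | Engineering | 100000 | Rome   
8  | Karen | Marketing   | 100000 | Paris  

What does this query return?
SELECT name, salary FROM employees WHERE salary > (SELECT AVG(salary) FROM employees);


Subquery: AVG(salary) = 85000.0
Filtering: salary > 85000.0
  Alice (120000) -> MATCH
  Leo (110000) -> MATCH
  Pete (100000) -> MATCH
  Karen (100000) -> MATCH


4 rows:
Alice, 120000
Leo, 110000
Pete, 100000
Karen, 100000


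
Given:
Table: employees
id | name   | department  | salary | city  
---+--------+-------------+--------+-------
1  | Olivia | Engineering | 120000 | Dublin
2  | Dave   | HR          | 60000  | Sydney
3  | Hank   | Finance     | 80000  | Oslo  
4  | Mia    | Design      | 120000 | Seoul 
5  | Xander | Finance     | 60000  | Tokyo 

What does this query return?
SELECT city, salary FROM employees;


Projecting columns: city, salary

5 rows:
Dublin, 120000
Sydney, 60000
Oslo, 80000
Seoul, 120000
Tokyo, 60000


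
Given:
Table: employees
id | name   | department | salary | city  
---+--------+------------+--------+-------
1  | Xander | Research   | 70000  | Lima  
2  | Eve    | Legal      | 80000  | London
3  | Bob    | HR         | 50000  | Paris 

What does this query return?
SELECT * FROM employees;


SELECT * returns all 3 rows with all columns

3 rows:
1, Xander, Research, 70000, Lima
2, Eve, Legal, 80000, London
3, Bob, HR, 50000, Paris


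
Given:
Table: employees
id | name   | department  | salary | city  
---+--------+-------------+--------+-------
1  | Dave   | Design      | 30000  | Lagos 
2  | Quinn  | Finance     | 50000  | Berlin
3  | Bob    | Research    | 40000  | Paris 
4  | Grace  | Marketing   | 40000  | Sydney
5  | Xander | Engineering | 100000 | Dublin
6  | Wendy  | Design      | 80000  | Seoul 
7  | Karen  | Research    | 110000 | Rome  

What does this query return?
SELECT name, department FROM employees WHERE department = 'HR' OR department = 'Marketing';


Filtering: department = 'HR' OR 'Marketing'
Matching: 1 rows

1 rows:
Grace, Marketing


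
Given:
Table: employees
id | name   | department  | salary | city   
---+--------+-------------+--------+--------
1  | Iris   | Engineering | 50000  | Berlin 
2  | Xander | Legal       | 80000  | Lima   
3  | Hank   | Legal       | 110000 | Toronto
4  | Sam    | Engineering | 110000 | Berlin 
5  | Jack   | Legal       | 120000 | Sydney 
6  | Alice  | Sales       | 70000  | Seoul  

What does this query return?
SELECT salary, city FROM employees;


Projecting columns: salary, city

6 rows:
50000, Berlin
80000, Lima
110000, Toronto
110000, Berlin
120000, Sydney
70000, Seoul


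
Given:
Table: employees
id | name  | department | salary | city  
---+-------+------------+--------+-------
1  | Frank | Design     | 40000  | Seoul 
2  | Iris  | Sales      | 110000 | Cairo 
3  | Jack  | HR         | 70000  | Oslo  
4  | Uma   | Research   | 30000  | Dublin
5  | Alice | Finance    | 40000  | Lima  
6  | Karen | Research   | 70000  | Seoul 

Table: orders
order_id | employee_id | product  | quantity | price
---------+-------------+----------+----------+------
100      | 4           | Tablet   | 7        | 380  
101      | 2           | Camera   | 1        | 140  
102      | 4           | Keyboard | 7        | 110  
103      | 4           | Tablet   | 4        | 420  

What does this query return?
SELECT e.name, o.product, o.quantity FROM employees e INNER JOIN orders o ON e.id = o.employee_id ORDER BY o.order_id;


Joining employees.id = orders.employee_id:
  employee Uma (id=4) -> order Tablet
  employee Iris (id=2) -> order Camera
  employee Uma (id=4) -> order Keyboard
  employee Uma (id=4) -> order Tablet


4 rows:
Uma, Tablet, 7
Iris, Camera, 1
Uma, Keyboard, 7
Uma, Tablet, 4


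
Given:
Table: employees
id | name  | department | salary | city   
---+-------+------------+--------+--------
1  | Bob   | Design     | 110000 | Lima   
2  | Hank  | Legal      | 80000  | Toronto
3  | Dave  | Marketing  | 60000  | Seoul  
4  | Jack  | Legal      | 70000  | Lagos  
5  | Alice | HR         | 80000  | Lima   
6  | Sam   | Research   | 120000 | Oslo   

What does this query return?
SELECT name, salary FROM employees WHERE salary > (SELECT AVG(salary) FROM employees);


Subquery: AVG(salary) = 86666.67
Filtering: salary > 86666.67
  Bob (110000) -> MATCH
  Sam (120000) -> MATCH


2 rows:
Bob, 110000
Sam, 120000


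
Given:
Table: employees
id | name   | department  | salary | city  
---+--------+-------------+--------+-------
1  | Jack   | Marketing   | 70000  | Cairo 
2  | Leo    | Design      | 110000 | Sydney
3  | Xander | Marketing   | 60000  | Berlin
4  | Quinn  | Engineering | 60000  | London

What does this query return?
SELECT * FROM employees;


SELECT * returns all 4 rows with all columns

4 rows:
1, Jack, Marketing, 70000, Cairo
2, Leo, Design, 110000, Sydney
3, Xander, Marketing, 60000, Berlin
4, Quinn, Engineering, 60000, London


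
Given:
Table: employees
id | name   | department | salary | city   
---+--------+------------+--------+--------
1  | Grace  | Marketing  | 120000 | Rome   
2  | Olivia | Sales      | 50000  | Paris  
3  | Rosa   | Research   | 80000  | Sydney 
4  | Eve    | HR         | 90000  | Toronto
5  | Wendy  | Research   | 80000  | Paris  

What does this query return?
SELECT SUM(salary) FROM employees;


SUM(salary) = 120000 + 50000 + 80000 + 90000 + 80000 = 420000

420000


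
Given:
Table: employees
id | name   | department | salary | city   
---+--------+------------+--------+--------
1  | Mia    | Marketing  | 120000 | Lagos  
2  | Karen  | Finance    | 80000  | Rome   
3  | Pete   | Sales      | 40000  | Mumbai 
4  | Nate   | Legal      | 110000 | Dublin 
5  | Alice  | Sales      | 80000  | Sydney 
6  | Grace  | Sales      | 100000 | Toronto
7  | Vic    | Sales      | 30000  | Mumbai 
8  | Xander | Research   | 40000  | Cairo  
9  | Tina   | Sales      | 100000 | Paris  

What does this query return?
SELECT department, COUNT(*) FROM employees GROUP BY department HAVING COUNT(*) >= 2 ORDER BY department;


Groups with count >= 2:
  Sales: 5 -> PASS
  Finance: 1 -> filtered out
  Legal: 1 -> filtered out
  Marketing: 1 -> filtered out
  Research: 1 -> filtered out


1 groups:
Sales, 5


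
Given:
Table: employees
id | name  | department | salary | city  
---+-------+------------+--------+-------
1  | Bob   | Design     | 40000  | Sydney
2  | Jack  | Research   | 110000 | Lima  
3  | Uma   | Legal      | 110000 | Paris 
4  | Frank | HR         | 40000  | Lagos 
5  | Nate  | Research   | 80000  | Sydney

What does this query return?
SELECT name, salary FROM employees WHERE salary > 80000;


Filtering: salary > 80000
Matching: 2 rows

2 rows:
Jack, 110000
Uma, 110000


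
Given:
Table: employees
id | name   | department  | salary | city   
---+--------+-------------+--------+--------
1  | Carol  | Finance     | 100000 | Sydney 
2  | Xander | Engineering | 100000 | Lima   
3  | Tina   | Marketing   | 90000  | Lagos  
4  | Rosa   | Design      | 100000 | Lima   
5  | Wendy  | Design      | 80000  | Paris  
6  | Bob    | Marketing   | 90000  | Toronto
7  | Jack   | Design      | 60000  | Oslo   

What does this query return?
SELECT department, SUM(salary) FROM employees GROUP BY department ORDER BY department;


Summing salary within each department:
  Design: 100000 + 80000 + 60000 = 240000
  Engineering: 100000 = 100000
  Finance: 100000 = 100000
  Marketing: 90000 + 90000 = 180000


4 groups:
Design, 240000
Engineering, 100000
Finance, 100000
Marketing, 180000


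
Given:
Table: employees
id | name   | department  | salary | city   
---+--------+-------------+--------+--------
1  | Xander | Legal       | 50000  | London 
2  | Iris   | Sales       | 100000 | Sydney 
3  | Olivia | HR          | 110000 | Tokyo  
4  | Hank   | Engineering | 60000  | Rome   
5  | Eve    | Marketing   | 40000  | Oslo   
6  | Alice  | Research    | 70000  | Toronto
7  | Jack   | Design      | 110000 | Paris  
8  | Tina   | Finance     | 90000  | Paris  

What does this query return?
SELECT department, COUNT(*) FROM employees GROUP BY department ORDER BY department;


Assigning each row to its department group:
  Xander -> Legal
  Iris -> Sales
  Olivia -> HR
  Hank -> Engineering
  Eve -> Marketing
  Alice -> Research
  Jack -> Design
  Tina -> Finance


8 groups:
Design, 1
Engineering, 1
Finance, 1
HR, 1
Legal, 1
Marketing, 1
Research, 1
Sales, 1


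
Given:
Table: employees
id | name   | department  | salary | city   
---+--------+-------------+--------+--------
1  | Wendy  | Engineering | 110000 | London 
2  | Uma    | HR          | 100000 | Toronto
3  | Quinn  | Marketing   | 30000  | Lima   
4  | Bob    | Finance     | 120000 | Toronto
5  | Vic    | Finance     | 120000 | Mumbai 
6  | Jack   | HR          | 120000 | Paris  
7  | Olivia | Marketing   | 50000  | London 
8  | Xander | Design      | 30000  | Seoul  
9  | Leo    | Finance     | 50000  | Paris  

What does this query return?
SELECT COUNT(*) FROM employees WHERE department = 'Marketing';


Counting rows where department = 'Marketing'
  Quinn -> MATCH
  Olivia -> MATCH


2


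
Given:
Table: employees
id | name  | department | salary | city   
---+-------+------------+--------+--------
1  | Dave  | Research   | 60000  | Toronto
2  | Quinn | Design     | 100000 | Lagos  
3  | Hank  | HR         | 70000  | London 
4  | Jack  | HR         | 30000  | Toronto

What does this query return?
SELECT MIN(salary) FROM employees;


Salaries: 60000, 100000, 70000, 30000
MIN = 30000

30000


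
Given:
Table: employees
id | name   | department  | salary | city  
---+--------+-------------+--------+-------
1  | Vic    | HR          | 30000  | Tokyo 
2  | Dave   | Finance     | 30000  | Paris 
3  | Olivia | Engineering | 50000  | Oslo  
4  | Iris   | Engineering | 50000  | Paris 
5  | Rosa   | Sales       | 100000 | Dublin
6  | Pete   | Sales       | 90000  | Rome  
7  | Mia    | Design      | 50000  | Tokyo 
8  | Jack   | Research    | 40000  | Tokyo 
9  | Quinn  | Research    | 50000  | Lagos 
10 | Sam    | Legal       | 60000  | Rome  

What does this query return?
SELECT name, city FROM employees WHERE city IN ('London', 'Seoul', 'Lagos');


Filtering: city IN ('London', 'Seoul', 'Lagos')
Matching: 1 rows

1 rows:
Quinn, Lagos


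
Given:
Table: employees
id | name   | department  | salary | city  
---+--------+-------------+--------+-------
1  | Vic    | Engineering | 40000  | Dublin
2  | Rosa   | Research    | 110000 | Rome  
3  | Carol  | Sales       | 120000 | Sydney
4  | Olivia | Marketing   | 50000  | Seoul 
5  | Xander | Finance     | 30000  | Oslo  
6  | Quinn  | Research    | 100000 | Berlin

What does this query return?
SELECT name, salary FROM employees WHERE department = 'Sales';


Filtering: department = 'Sales'
Matching rows: 1

1 rows:
Carol, 120000


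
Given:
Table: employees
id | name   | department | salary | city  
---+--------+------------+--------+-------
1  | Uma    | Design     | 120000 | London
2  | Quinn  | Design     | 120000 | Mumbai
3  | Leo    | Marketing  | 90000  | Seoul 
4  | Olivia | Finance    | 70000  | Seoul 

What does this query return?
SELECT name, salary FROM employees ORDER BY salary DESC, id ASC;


Sorting by salary DESC, then id ASC for ties

4 rows:
Uma, 120000
Quinn, 120000
Leo, 90000
Olivia, 70000


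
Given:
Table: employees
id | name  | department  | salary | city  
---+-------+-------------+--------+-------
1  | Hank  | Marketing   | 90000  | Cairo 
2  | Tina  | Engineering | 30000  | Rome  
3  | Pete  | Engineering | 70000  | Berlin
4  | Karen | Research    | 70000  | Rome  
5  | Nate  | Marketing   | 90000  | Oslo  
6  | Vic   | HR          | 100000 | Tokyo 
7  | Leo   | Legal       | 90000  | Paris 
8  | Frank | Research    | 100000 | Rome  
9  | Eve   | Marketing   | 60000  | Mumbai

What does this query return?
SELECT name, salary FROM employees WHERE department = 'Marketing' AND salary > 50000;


Filtering: department = 'Marketing' AND salary > 50000
Matching: 3 rows

3 rows:
Hank, 90000
Nate, 90000
Eve, 60000


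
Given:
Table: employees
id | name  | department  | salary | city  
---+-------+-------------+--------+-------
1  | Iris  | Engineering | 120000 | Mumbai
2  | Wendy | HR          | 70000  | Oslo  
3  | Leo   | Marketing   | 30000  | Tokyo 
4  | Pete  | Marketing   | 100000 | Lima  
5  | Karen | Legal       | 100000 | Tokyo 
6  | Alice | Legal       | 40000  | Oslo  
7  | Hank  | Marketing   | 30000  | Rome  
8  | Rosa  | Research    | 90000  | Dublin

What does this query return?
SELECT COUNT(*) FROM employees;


COUNT(*) counts all rows

8


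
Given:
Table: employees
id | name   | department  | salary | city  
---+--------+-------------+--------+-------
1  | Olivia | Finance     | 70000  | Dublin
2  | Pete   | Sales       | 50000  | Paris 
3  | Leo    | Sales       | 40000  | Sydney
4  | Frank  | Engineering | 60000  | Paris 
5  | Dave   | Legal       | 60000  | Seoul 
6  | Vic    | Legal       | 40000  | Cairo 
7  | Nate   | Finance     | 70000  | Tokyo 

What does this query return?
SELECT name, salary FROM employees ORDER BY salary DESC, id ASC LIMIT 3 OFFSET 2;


Sort by salary DESC (id ASC tiebreak), then skip 2 and take 3
Rows 3 through 5

3 rows:
Frank, 60000
Dave, 60000
Pete, 50000


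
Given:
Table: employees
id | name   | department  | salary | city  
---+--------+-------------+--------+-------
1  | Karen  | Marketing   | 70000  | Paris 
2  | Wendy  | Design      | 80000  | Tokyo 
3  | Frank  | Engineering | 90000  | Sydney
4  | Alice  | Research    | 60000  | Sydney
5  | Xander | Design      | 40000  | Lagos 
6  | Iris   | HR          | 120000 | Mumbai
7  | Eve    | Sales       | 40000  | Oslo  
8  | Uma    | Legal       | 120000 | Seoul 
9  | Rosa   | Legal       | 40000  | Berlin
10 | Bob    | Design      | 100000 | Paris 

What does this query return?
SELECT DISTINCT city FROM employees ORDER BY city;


All 'city' values (row order): Paris, Tokyo, Sydney, Sydney, Lagos, Mumbai, Oslo, Seoul, Berlin, Paris
Removing duplicates leaves 8 unique value(s).

8 values:
Berlin
Lagos
Mumbai
Oslo
Paris
Seoul
Sydney
Tokyo


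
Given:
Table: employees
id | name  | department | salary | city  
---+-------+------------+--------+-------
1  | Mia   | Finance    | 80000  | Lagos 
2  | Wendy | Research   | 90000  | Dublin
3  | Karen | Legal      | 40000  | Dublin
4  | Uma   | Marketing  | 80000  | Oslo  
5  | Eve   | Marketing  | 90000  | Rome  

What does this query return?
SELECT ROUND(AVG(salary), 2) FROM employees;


SUM(salary) = 380000
COUNT = 5
ROUND(AVG, 2) = ROUND(380000 / 5, 2) = 76000.0

76000.0


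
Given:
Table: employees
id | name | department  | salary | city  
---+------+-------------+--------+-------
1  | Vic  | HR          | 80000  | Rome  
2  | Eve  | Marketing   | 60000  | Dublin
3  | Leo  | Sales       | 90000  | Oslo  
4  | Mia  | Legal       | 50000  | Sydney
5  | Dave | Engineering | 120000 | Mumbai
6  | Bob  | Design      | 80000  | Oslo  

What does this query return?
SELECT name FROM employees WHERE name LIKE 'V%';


LIKE 'V%' matches names starting with 'V'
Matching: 1

1 rows:
Vic


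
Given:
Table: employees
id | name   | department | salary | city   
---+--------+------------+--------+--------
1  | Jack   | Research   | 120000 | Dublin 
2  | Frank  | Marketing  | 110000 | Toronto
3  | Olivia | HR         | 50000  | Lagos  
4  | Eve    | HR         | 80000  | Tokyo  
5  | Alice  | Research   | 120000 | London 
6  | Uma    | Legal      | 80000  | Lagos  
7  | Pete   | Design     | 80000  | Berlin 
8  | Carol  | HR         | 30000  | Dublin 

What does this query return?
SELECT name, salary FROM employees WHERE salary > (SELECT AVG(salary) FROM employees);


Subquery: AVG(salary) = 83750.0
Filtering: salary > 83750.0
  Jack (120000) -> MATCH
  Frank (110000) -> MATCH
  Alice (120000) -> MATCH


3 rows:
Jack, 120000
Frank, 110000
Alice, 120000


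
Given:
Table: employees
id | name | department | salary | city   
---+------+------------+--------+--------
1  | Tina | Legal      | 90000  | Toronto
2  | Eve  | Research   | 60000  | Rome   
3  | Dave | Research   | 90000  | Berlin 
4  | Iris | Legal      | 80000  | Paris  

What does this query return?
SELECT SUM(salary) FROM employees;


SUM(salary) = 90000 + 60000 + 90000 + 80000 = 320000

320000
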